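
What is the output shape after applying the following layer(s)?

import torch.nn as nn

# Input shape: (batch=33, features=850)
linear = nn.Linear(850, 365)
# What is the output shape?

Input shape: (33, 850)
Output shape: (33, 365)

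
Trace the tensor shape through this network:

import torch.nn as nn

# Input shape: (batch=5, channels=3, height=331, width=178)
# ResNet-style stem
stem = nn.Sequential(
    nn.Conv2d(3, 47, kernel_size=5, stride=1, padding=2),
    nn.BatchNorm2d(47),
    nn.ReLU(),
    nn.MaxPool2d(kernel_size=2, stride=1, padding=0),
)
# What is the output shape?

Input shape: (5, 3, 331, 178)
  -> after Conv2d 5x5 stride=1: (5, 47, 331, 178)
Output shape: (5, 47, 330, 177)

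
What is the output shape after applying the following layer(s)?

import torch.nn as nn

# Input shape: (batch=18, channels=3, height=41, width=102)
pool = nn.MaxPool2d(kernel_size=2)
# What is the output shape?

Input shape: (18, 3, 41, 102)
Output shape: (18, 3, 20, 51)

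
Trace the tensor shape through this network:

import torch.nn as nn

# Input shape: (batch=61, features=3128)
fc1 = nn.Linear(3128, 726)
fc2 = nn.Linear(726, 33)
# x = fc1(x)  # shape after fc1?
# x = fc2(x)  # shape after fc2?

Input shape: (61, 3128)
  -> after fc1: (61, 726)
Output shape: (61, 33)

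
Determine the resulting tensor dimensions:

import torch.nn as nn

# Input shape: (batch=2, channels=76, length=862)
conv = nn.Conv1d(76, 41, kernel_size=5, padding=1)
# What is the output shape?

Input shape: (2, 76, 862)
Output shape: (2, 41, 860)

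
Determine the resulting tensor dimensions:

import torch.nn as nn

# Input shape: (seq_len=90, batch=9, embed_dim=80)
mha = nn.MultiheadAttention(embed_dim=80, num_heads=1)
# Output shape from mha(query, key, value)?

Input shape: (90, 9, 80)
Output shape: (90, 9, 80)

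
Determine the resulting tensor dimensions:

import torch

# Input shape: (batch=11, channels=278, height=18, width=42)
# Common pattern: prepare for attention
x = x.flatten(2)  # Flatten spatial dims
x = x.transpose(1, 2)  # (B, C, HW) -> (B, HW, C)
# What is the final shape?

Input shape: (11, 278, 18, 42)
  -> after flatten(2): (11, 278, 756)
Output shape: (11, 756, 278)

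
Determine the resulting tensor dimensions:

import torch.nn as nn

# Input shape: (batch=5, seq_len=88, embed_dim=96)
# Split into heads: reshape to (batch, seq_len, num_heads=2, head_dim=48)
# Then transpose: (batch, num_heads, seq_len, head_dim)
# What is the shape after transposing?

Input shape: (5, 88, 96)
  -> after reshape: (5, 88, 2, 48)
Output shape: (5, 2, 88, 48)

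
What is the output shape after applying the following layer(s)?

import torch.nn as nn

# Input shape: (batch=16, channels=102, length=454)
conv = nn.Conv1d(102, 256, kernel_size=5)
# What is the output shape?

Input shape: (16, 102, 454)
Output shape: (16, 256, 450)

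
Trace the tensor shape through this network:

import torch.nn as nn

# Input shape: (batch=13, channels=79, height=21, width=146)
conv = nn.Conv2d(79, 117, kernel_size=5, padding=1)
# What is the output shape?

Input shape: (13, 79, 21, 146)
Output shape: (13, 117, 19, 144)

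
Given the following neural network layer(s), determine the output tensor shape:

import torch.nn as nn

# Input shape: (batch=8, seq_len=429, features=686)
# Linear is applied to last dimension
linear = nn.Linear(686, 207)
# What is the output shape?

Input shape: (8, 429, 686)
Output shape: (8, 429, 207)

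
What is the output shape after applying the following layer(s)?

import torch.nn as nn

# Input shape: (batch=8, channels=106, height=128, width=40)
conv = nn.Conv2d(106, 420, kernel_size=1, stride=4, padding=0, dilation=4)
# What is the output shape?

Input shape: (8, 106, 128, 40)
Output shape: (8, 420, 32, 10)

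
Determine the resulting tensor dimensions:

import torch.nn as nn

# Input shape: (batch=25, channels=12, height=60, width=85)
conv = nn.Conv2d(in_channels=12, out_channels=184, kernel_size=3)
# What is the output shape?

Input shape: (25, 12, 60, 85)
Output shape: (25, 184, 58, 83)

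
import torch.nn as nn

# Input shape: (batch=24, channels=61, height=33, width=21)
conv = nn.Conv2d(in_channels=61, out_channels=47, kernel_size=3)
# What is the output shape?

Input shape: (24, 61, 33, 21)
Output shape: (24, 47, 31, 19)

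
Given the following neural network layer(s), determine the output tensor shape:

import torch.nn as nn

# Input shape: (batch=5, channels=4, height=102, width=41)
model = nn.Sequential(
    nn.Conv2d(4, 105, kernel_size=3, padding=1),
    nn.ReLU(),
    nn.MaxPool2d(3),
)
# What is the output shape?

Input shape: (5, 4, 102, 41)
  -> after Conv2d: (5, 105, 102, 41)
  -> after ReLU: (5, 105, 102, 41)
Output shape: (5, 105, 34, 13)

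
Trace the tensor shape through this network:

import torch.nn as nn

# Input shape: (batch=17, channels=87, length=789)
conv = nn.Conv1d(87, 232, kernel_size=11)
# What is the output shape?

Input shape: (17, 87, 789)
Output shape: (17, 232, 779)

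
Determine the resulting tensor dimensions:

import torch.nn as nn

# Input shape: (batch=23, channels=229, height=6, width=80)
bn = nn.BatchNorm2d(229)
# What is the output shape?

Input shape: (23, 229, 6, 80)
Output shape: (23, 229, 6, 80)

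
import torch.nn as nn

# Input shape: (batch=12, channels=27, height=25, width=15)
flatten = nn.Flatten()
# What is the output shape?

Input shape: (12, 27, 25, 15)
Output shape: (12, 10125)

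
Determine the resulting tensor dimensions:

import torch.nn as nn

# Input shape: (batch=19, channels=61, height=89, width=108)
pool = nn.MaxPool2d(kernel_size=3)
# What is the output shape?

Input shape: (19, 61, 89, 108)
Output shape: (19, 61, 29, 36)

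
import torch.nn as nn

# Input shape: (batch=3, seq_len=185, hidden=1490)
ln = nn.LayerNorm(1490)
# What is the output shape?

Input shape: (3, 185, 1490)
Output shape: (3, 185, 1490)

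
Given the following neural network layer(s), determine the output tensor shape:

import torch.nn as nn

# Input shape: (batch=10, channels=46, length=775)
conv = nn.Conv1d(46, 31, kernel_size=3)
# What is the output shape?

Input shape: (10, 46, 775)
Output shape: (10, 31, 773)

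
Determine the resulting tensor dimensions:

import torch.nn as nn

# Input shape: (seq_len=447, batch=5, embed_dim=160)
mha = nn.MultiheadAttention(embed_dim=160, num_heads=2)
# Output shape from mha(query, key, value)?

Input shape: (447, 5, 160)
Output shape: (447, 5, 160)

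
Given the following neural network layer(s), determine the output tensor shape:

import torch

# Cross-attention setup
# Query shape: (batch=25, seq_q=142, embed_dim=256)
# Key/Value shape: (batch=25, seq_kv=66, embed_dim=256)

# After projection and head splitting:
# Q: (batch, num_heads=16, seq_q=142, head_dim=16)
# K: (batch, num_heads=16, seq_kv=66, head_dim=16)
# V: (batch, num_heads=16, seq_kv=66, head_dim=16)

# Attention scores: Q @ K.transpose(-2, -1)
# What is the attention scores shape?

Input shape: (25, 142, 256)
Output shape: (25, 16, 142, 66)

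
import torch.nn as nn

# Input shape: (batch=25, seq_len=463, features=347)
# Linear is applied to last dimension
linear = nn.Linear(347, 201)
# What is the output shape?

Input shape: (25, 463, 347)
Output shape: (25, 463, 201)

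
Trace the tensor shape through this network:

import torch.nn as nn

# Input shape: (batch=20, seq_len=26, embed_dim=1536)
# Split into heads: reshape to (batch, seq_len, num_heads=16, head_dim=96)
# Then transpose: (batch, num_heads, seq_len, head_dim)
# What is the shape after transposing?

Input shape: (20, 26, 1536)
  -> after reshape: (20, 26, 16, 96)
Output shape: (20, 16, 26, 96)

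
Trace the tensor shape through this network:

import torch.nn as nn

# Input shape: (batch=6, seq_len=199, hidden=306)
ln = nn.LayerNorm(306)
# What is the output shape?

Input shape: (6, 199, 306)
Output shape: (6, 199, 306)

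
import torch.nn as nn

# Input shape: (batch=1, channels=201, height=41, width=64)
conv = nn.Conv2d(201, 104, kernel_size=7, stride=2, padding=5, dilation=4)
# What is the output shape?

Input shape: (1, 201, 41, 64)
Output shape: (1, 104, 14, 25)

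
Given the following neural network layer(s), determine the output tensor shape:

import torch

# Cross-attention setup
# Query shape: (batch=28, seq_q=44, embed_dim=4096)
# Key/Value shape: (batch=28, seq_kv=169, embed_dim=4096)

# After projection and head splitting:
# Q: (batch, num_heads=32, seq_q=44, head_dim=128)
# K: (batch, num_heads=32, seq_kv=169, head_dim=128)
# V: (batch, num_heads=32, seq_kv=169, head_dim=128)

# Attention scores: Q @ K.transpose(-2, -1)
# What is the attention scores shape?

Input shape: (28, 44, 4096)
Output shape: (28, 32, 44, 169)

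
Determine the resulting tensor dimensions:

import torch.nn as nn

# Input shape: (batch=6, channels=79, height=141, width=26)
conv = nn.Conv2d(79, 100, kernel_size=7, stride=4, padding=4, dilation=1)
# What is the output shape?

Input shape: (6, 79, 141, 26)
Output shape: (6, 100, 36, 7)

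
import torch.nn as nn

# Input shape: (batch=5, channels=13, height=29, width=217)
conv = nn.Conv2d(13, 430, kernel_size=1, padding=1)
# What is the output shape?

Input shape: (5, 13, 29, 217)
Output shape: (5, 430, 31, 219)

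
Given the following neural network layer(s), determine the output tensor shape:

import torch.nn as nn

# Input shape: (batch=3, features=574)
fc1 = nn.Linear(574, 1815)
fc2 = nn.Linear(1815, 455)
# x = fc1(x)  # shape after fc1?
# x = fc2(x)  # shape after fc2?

Input shape: (3, 574)
  -> after fc1: (3, 1815)
Output shape: (3, 455)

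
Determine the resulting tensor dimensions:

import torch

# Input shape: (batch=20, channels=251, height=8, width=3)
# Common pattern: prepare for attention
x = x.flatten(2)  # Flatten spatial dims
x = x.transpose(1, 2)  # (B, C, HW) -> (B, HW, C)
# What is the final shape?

Input shape: (20, 251, 8, 3)
  -> after flatten(2): (20, 251, 24)
Output shape: (20, 24, 251)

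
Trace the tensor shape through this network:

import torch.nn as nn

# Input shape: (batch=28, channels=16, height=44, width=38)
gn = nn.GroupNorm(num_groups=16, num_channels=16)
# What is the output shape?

Input shape: (28, 16, 44, 38)
Output shape: (28, 16, 44, 38)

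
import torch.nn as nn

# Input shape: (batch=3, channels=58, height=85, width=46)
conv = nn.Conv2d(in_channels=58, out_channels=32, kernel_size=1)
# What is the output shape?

Input shape: (3, 58, 85, 46)
Output shape: (3, 32, 85, 46)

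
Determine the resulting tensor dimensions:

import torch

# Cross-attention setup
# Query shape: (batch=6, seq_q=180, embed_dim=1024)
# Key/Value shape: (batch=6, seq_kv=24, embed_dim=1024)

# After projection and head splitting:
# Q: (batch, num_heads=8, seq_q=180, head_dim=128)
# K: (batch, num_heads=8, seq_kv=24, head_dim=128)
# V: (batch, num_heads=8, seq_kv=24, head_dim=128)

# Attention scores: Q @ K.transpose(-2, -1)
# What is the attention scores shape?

Input shape: (6, 180, 1024)
Output shape: (6, 8, 180, 24)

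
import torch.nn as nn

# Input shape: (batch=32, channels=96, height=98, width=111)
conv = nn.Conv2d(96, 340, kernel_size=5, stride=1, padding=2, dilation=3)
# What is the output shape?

Input shape: (32, 96, 98, 111)
Output shape: (32, 340, 90, 103)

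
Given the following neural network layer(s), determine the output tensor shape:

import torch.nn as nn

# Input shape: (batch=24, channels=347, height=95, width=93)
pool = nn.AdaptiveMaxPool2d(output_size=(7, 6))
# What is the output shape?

Input shape: (24, 347, 95, 93)
Output shape: (24, 347, 7, 6)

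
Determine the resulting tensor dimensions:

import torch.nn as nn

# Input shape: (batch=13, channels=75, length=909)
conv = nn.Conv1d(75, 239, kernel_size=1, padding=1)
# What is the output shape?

Input shape: (13, 75, 909)
Output shape: (13, 239, 911)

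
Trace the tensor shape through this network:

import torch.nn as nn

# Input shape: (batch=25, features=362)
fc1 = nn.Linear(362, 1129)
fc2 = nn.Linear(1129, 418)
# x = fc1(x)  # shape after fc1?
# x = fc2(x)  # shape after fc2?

Input shape: (25, 362)
  -> after fc1: (25, 1129)
Output shape: (25, 418)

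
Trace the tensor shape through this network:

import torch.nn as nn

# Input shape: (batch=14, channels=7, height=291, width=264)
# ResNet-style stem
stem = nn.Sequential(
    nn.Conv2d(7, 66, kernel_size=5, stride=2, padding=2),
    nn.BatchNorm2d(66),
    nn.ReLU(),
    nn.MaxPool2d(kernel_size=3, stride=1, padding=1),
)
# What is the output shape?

Input shape: (14, 7, 291, 264)
  -> after Conv2d 5x5 stride=2: (14, 66, 146, 132)
Output shape: (14, 66, 146, 132)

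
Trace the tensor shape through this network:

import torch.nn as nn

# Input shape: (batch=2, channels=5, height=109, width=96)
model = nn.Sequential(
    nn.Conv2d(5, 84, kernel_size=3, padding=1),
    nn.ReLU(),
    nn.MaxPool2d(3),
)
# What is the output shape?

Input shape: (2, 5, 109, 96)
  -> after Conv2d: (2, 84, 109, 96)
  -> after ReLU: (2, 84, 109, 96)
Output shape: (2, 84, 36, 32)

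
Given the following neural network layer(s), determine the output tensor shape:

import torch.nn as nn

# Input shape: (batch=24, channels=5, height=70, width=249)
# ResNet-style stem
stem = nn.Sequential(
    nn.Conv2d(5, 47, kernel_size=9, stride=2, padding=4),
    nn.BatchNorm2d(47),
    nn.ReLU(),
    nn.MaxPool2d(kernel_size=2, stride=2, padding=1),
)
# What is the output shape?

Input shape: (24, 5, 70, 249)
  -> after Conv2d 9x9 stride=2: (24, 47, 35, 125)
Output shape: (24, 47, 18, 63)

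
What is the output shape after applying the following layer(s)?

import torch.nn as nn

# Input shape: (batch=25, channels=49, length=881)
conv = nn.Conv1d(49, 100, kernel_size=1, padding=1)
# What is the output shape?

Input shape: (25, 49, 881)
Output shape: (25, 100, 883)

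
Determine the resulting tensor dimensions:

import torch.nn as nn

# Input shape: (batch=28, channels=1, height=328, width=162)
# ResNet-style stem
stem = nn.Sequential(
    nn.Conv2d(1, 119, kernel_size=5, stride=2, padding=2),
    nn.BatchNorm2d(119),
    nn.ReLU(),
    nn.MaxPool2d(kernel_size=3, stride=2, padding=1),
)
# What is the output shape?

Input shape: (28, 1, 328, 162)
  -> after Conv2d 5x5 stride=2: (28, 119, 164, 81)
Output shape: (28, 119, 82, 41)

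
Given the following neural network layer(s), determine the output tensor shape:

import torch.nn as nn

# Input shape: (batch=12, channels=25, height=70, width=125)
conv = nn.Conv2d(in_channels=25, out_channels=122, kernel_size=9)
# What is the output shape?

Input shape: (12, 25, 70, 125)
Output shape: (12, 122, 62, 117)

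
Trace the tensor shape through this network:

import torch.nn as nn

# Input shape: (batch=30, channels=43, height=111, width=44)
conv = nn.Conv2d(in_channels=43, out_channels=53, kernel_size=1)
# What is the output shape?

Input shape: (30, 43, 111, 44)
Output shape: (30, 53, 111, 44)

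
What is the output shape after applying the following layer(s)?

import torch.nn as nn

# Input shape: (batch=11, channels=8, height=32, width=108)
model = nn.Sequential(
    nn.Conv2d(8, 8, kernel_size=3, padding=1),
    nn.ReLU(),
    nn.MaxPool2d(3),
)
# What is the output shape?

Input shape: (11, 8, 32, 108)
  -> after Conv2d: (11, 8, 32, 108)
  -> after ReLU: (11, 8, 32, 108)
Output shape: (11, 8, 10, 36)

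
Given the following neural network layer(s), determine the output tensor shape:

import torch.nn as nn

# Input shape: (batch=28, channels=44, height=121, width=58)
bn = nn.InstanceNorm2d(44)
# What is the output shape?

Input shape: (28, 44, 121, 58)
Output shape: (28, 44, 121, 58)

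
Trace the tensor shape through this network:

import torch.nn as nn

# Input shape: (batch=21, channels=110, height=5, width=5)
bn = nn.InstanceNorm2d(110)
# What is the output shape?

Input shape: (21, 110, 5, 5)
Output shape: (21, 110, 5, 5)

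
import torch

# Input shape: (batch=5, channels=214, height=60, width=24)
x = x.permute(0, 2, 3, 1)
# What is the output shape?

Input shape: (5, 214, 60, 24)
Output shape: (5, 60, 24, 214)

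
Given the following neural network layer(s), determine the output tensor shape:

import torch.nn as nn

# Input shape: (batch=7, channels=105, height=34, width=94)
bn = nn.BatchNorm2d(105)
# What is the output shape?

Input shape: (7, 105, 34, 94)
Output shape: (7, 105, 34, 94)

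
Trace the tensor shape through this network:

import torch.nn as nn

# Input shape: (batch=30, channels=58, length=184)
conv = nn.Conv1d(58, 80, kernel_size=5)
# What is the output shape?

Input shape: (30, 58, 184)
Output shape: (30, 80, 180)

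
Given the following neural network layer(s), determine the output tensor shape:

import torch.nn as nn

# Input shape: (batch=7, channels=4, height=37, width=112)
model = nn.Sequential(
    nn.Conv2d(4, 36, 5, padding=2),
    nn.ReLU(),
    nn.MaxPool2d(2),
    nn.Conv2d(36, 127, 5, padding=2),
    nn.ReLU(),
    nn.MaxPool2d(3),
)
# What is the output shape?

Input shape: (7, 4, 37, 112)
  -> after first Conv2d: (7, 36, 37, 112)
  -> after first MaxPool2d: (7, 36, 18, 56)
  -> after second Conv2d: (7, 127, 18, 56)
Output shape: (7, 127, 6, 18)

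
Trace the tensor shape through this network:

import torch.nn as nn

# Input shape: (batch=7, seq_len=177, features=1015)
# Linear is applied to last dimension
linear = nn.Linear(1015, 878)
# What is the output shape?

Input shape: (7, 177, 1015)
Output shape: (7, 177, 878)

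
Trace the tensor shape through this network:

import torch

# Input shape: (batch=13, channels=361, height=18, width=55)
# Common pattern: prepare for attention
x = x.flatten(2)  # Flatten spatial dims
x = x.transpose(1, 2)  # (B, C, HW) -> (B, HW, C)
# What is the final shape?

Input shape: (13, 361, 18, 55)
  -> after flatten(2): (13, 361, 990)
Output shape: (13, 990, 361)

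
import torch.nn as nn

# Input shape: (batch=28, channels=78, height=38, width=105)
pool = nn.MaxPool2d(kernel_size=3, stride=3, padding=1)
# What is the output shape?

Input shape: (28, 78, 38, 105)
Output shape: (28, 78, 13, 35)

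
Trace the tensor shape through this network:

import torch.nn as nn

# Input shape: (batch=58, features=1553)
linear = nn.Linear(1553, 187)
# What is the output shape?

Input shape: (58, 1553)
Output shape: (58, 187)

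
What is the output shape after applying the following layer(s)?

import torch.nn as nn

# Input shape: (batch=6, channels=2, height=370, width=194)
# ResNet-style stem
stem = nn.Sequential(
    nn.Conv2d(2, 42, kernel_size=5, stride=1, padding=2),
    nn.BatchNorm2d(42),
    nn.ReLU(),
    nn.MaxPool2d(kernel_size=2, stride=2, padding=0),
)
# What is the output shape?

Input shape: (6, 2, 370, 194)
  -> after Conv2d 5x5 stride=1: (6, 42, 370, 194)
Output shape: (6, 42, 185, 97)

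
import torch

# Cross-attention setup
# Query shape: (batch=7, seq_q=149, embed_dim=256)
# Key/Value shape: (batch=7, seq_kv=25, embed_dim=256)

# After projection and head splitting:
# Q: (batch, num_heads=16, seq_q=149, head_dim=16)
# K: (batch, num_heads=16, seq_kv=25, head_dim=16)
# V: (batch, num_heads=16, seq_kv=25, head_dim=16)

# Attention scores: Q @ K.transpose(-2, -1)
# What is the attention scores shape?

Input shape: (7, 149, 256)
Output shape: (7, 16, 149, 25)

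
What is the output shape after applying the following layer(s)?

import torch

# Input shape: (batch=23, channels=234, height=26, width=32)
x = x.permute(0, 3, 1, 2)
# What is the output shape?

Input shape: (23, 234, 26, 32)
Output shape: (23, 32, 234, 26)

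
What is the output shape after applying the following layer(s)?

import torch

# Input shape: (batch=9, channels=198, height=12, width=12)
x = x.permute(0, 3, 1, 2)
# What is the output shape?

Input shape: (9, 198, 12, 12)
Output shape: (9, 12, 198, 12)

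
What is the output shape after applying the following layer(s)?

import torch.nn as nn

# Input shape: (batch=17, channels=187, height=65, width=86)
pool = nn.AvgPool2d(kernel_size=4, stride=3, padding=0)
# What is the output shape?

Input shape: (17, 187, 65, 86)
Output shape: (17, 187, 21, 28)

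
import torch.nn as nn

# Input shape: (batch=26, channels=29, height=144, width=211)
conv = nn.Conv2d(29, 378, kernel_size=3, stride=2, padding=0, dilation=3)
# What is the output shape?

Input shape: (26, 29, 144, 211)
Output shape: (26, 378, 69, 103)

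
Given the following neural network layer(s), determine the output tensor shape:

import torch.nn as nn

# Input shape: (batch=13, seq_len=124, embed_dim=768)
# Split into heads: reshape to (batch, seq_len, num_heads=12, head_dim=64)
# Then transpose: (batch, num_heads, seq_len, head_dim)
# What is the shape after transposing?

Input shape: (13, 124, 768)
  -> after reshape: (13, 124, 12, 64)
Output shape: (13, 12, 124, 64)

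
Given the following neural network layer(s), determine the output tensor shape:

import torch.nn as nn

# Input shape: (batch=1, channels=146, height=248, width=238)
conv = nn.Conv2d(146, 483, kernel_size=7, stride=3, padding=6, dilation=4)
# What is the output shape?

Input shape: (1, 146, 248, 238)
Output shape: (1, 483, 79, 76)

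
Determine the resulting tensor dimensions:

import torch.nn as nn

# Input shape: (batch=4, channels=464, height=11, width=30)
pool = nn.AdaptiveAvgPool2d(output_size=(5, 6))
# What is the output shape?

Input shape: (4, 464, 11, 30)
Output shape: (4, 464, 5, 6)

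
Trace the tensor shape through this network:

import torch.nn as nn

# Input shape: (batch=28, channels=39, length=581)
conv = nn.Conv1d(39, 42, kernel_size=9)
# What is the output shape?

Input shape: (28, 39, 581)
Output shape: (28, 42, 573)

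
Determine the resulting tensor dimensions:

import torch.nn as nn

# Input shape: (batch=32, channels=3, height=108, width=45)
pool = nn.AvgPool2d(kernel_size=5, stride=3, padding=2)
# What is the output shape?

Input shape: (32, 3, 108, 45)
Output shape: (32, 3, 36, 15)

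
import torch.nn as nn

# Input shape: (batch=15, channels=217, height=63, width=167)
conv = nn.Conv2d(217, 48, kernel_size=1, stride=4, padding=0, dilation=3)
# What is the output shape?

Input shape: (15, 217, 63, 167)
Output shape: (15, 48, 16, 42)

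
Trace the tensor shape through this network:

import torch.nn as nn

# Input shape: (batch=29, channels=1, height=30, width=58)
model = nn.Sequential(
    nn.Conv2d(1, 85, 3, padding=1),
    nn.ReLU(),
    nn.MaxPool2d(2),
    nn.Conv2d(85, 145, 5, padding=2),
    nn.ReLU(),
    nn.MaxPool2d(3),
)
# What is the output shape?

Input shape: (29, 1, 30, 58)
  -> after first Conv2d: (29, 85, 30, 58)
  -> after first MaxPool2d: (29, 85, 15, 29)
  -> after second Conv2d: (29, 145, 15, 29)
Output shape: (29, 145, 5, 9)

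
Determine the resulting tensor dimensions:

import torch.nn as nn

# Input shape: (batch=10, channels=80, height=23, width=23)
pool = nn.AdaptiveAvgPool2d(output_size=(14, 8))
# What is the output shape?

Input shape: (10, 80, 23, 23)
Output shape: (10, 80, 14, 8)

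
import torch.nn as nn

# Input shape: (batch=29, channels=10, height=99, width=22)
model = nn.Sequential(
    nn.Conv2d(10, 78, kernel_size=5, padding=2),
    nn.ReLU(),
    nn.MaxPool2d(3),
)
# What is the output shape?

Input shape: (29, 10, 99, 22)
  -> after Conv2d: (29, 78, 99, 22)
  -> after ReLU: (29, 78, 99, 22)
Output shape: (29, 78, 33, 7)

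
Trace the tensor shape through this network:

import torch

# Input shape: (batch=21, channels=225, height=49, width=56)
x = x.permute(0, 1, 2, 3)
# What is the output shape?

Input shape: (21, 225, 49, 56)
Output shape: (21, 225, 49, 56)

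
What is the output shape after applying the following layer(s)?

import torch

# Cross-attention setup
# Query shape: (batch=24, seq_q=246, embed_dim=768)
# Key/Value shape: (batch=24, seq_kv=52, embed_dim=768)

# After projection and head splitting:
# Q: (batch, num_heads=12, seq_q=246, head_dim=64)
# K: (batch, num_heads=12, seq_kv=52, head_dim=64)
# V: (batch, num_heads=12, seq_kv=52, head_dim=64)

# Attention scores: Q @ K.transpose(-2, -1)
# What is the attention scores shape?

Input shape: (24, 246, 768)
Output shape: (24, 12, 246, 52)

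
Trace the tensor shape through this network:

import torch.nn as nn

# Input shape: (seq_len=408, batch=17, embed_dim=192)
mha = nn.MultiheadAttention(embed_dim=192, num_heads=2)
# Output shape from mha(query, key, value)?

Input shape: (408, 17, 192)
Output shape: (408, 17, 192)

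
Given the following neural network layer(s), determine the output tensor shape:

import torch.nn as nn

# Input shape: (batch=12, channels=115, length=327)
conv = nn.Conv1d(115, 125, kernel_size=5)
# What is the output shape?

Input shape: (12, 115, 327)
Output shape: (12, 125, 323)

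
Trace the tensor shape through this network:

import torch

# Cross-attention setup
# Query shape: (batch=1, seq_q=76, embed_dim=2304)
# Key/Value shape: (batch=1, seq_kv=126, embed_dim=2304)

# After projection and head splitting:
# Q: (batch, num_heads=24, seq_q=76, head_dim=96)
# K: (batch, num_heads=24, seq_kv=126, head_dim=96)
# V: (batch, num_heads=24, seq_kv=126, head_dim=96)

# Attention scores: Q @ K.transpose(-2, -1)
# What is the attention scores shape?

Input shape: (1, 76, 2304)
Output shape: (1, 24, 76, 126)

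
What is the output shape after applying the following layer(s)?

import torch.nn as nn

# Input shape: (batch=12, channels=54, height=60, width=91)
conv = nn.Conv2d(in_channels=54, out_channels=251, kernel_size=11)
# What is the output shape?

Input shape: (12, 54, 60, 91)
Output shape: (12, 251, 50, 81)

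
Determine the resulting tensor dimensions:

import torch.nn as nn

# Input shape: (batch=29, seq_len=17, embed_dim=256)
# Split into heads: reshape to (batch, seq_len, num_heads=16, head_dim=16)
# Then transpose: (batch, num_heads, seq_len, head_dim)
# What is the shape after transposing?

Input shape: (29, 17, 256)
  -> after reshape: (29, 17, 16, 16)
Output shape: (29, 16, 17, 16)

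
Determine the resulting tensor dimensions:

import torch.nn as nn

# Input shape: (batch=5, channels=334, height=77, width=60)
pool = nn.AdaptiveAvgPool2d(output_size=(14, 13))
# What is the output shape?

Input shape: (5, 334, 77, 60)
Output shape: (5, 334, 14, 13)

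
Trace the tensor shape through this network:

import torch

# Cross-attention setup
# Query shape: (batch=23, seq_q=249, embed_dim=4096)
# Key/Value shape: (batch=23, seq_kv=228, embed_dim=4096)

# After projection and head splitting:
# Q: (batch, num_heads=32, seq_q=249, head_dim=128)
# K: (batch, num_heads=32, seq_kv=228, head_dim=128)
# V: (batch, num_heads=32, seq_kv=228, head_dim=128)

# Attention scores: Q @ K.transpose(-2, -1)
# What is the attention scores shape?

Input shape: (23, 249, 4096)
Output shape: (23, 32, 249, 228)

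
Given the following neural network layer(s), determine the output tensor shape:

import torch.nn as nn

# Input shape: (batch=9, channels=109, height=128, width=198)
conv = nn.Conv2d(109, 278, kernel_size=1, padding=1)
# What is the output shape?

Input shape: (9, 109, 128, 198)
Output shape: (9, 278, 130, 200)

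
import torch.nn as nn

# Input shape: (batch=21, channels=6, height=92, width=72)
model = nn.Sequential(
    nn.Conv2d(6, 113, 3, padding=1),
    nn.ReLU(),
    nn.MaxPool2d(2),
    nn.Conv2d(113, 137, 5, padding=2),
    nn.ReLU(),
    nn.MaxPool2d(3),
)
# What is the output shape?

Input shape: (21, 6, 92, 72)
  -> after first Conv2d: (21, 113, 92, 72)
  -> after first MaxPool2d: (21, 113, 46, 36)
  -> after second Conv2d: (21, 137, 46, 36)
Output shape: (21, 137, 15, 12)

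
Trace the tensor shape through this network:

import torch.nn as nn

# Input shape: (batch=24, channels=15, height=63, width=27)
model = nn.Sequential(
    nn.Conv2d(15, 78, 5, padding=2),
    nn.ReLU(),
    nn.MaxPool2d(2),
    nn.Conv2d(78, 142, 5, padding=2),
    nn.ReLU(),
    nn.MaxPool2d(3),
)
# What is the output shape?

Input shape: (24, 15, 63, 27)
  -> after first Conv2d: (24, 78, 63, 27)
  -> after first MaxPool2d: (24, 78, 31, 13)
  -> after second Conv2d: (24, 142, 31, 13)
Output shape: (24, 142, 10, 4)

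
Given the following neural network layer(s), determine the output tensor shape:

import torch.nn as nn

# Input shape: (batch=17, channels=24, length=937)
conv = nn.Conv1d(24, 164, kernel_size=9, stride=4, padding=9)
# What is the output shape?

Input shape: (17, 24, 937)
Output shape: (17, 164, 237)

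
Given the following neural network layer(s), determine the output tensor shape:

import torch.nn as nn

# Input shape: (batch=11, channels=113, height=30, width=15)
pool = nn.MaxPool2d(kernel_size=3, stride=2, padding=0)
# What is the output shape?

Input shape: (11, 113, 30, 15)
Output shape: (11, 113, 14, 7)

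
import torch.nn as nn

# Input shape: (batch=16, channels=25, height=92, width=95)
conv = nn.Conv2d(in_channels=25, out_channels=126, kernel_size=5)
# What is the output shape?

Input shape: (16, 25, 92, 95)
Output shape: (16, 126, 88, 91)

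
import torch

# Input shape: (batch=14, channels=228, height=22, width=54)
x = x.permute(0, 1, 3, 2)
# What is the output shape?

Input shape: (14, 228, 22, 54)
Output shape: (14, 228, 54, 22)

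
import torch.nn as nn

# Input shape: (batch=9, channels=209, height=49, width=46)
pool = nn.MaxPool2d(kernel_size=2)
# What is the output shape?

Input shape: (9, 209, 49, 46)
Output shape: (9, 209, 24, 23)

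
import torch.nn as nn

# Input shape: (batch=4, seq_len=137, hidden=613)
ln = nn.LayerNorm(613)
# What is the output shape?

Input shape: (4, 137, 613)
Output shape: (4, 137, 613)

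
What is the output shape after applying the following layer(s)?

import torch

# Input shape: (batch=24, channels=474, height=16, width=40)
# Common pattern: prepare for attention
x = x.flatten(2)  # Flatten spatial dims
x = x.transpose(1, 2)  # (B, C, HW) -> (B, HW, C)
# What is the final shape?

Input shape: (24, 474, 16, 40)
  -> after flatten(2): (24, 474, 640)
Output shape: (24, 640, 474)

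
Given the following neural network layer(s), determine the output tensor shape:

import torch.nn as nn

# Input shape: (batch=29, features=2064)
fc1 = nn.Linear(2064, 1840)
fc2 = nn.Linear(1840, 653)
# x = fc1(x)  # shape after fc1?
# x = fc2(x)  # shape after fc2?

Input shape: (29, 2064)
  -> after fc1: (29, 1840)
Output shape: (29, 653)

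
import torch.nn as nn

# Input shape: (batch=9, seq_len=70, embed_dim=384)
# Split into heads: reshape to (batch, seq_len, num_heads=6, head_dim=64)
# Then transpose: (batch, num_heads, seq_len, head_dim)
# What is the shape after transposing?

Input shape: (9, 70, 384)
  -> after reshape: (9, 70, 6, 64)
Output shape: (9, 6, 70, 64)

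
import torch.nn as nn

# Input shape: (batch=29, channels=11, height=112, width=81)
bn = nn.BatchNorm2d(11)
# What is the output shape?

Input shape: (29, 11, 112, 81)
Output shape: (29, 11, 112, 81)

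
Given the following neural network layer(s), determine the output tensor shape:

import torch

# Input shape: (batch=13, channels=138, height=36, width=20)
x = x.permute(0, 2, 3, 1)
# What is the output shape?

Input shape: (13, 138, 36, 20)
Output shape: (13, 36, 20, 138)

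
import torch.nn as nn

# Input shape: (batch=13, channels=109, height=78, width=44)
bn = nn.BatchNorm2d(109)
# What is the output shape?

Input shape: (13, 109, 78, 44)
Output shape: (13, 109, 78, 44)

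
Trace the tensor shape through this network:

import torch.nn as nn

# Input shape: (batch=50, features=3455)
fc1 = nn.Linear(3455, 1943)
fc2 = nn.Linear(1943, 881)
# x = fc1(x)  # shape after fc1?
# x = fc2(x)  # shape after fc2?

Input shape: (50, 3455)
  -> after fc1: (50, 1943)
Output shape: (50, 881)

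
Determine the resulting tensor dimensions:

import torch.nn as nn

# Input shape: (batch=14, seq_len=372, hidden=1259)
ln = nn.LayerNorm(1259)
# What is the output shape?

Input shape: (14, 372, 1259)
Output shape: (14, 372, 1259)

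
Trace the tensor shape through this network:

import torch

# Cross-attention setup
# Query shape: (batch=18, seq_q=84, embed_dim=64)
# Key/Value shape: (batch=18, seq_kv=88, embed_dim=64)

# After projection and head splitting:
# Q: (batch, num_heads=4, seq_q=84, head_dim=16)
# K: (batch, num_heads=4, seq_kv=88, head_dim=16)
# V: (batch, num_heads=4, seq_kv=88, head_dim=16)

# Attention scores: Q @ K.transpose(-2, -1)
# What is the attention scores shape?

Input shape: (18, 84, 64)
Output shape: (18, 4, 84, 88)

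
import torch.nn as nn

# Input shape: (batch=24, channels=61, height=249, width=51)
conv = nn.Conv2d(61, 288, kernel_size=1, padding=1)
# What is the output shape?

Input shape: (24, 61, 249, 51)
Output shape: (24, 288, 251, 53)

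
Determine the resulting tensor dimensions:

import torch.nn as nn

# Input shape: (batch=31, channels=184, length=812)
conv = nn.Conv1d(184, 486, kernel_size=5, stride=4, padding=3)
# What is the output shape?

Input shape: (31, 184, 812)
Output shape: (31, 486, 204)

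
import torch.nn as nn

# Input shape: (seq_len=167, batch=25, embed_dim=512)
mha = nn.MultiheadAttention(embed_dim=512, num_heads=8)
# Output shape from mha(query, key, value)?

Input shape: (167, 25, 512)
Output shape: (167, 25, 512)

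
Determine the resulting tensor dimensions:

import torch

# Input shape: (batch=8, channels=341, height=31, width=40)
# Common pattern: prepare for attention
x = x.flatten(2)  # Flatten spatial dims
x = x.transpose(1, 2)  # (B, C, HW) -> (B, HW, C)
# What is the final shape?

Input shape: (8, 341, 31, 40)
  -> after flatten(2): (8, 341, 1240)
Output shape: (8, 1240, 341)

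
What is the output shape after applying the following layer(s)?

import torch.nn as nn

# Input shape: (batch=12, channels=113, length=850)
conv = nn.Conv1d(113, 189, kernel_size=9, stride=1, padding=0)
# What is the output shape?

Input shape: (12, 113, 850)
Output shape: (12, 189, 842)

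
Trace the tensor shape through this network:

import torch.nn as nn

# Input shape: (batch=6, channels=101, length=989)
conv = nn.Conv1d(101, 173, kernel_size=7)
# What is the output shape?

Input shape: (6, 101, 989)
Output shape: (6, 173, 983)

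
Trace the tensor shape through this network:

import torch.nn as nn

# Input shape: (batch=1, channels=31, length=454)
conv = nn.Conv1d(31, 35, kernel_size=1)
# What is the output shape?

Input shape: (1, 31, 454)
Output shape: (1, 35, 454)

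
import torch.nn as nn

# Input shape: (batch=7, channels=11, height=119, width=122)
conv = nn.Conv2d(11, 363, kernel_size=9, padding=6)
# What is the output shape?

Input shape: (7, 11, 119, 122)
Output shape: (7, 363, 123, 126)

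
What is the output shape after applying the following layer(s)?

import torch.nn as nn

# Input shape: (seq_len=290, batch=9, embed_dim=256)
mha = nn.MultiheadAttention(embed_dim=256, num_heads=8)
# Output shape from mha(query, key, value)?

Input shape: (290, 9, 256)
Output shape: (290, 9, 256)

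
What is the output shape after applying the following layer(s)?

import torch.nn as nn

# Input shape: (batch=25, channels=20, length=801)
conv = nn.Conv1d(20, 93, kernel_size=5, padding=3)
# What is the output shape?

Input shape: (25, 20, 801)
Output shape: (25, 93, 803)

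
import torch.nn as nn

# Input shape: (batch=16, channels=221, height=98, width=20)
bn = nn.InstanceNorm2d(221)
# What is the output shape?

Input shape: (16, 221, 98, 20)
Output shape: (16, 221, 98, 20)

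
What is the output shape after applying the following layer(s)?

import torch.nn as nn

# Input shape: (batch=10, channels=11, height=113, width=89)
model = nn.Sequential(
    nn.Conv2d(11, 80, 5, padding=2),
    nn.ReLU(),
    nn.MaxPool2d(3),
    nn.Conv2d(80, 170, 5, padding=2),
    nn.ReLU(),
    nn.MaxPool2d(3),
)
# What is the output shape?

Input shape: (10, 11, 113, 89)
  -> after first Conv2d: (10, 80, 113, 89)
  -> after first MaxPool2d: (10, 80, 37, 29)
  -> after second Conv2d: (10, 170, 37, 29)
Output shape: (10, 170, 12, 9)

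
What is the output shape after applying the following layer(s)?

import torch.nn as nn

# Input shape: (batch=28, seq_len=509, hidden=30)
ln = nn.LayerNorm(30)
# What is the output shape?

Input shape: (28, 509, 30)
Output shape: (28, 509, 30)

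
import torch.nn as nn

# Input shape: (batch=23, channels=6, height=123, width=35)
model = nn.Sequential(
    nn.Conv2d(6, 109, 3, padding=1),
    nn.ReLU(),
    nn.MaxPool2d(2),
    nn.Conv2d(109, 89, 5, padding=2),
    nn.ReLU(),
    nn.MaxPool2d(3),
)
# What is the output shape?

Input shape: (23, 6, 123, 35)
  -> after first Conv2d: (23, 109, 123, 35)
  -> after first MaxPool2d: (23, 109, 61, 17)
  -> after second Conv2d: (23, 89, 61, 17)
Output shape: (23, 89, 20, 5)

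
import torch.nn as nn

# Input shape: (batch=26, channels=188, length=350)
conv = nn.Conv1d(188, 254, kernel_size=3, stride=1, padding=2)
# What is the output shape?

Input shape: (26, 188, 350)
Output shape: (26, 254, 352)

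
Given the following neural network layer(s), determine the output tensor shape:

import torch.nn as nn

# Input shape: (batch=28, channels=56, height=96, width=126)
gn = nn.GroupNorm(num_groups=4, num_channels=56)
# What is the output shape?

Input shape: (28, 56, 96, 126)
Output shape: (28, 56, 96, 126)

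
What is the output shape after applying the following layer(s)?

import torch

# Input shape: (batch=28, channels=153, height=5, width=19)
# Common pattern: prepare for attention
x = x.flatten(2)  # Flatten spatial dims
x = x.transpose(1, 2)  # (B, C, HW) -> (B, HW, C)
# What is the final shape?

Input shape: (28, 153, 5, 19)
  -> after flatten(2): (28, 153, 95)
Output shape: (28, 95, 153)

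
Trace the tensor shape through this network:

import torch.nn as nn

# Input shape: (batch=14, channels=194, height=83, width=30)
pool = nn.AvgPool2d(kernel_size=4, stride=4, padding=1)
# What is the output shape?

Input shape: (14, 194, 83, 30)
Output shape: (14, 194, 21, 8)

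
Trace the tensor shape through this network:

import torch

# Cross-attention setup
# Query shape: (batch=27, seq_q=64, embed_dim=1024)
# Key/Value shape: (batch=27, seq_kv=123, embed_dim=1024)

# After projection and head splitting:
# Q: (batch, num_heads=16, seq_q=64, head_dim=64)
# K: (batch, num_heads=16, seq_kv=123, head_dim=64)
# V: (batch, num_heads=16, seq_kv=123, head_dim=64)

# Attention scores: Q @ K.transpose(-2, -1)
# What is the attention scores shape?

Input shape: (27, 64, 1024)
Output shape: (27, 16, 64, 123)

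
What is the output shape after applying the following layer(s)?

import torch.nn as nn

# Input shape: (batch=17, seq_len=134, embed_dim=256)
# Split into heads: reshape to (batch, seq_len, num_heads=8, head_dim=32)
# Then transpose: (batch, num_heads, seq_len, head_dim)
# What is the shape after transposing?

Input shape: (17, 134, 256)
  -> after reshape: (17, 134, 8, 32)
Output shape: (17, 8, 134, 32)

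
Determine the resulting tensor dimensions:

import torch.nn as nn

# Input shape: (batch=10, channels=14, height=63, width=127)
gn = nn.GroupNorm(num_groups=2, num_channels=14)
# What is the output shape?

Input shape: (10, 14, 63, 127)
Output shape: (10, 14, 63, 127)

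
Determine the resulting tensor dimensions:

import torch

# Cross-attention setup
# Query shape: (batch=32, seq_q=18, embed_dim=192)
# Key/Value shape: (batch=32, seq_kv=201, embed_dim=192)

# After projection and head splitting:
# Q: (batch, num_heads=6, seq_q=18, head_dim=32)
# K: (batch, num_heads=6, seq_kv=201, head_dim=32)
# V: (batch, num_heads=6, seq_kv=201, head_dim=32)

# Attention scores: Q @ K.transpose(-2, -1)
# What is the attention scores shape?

Input shape: (32, 18, 192)
Output shape: (32, 6, 18, 201)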